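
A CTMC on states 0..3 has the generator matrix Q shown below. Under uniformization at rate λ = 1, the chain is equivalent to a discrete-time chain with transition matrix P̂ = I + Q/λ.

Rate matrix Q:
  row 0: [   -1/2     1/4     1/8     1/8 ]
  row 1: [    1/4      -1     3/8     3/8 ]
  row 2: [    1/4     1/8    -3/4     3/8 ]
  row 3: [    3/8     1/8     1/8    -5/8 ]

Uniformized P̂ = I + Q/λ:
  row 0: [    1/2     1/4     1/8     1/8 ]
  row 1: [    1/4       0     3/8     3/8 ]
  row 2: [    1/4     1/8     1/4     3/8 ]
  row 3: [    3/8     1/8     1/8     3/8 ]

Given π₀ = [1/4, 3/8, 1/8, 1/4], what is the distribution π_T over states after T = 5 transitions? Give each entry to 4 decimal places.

t=0: π = [0.2500, 0.3750, 0.1250, 0.2500]
t=1: π = [0.3438, 0.1094, 0.2344, 0.3125]
t=2: π = [0.3750, 0.1543, 0.1816, 0.2891]
t=3: π = [0.3799, 0.1526, 0.1863, 0.2813]
t=4: π = [0.3801, 0.1534, 0.1864, 0.2800]
t=5: π = [0.3800, 0.1533, 0.1867, 0.2800]

π = [0.3800, 0.1533, 0.1867, 0.2800]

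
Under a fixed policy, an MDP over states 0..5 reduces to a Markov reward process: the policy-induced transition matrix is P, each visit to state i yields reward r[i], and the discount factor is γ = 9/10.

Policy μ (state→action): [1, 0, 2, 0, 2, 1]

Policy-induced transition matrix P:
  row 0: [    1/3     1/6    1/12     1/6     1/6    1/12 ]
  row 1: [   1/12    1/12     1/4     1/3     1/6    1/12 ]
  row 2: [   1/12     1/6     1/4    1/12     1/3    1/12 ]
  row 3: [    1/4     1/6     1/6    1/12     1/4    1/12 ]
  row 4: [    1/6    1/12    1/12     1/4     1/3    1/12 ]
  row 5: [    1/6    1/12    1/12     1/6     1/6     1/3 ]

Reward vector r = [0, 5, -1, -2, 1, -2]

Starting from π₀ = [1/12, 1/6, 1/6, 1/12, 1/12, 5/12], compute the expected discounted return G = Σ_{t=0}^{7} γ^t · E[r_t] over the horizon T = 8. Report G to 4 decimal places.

G = 0.1727

t=0: π = [0.0833, 0.1667, 0.1667, 0.0833, 0.0833, 0.4167], E[r] = -0.2500, γ^t·E[r] = -0.250000, running G = -0.250000
t=1: π = [0.1597, 0.1111, 0.1458, 0.1806, 0.2153, 0.1875], E[r] = -0.1111, γ^t·E[r] = -0.100000, running G = -0.350000
t=2: π = [0.1869, 0.1238, 0.1412, 0.1759, 0.2419, 0.1302], E[r] = 0.1076, γ^t·E[r] = 0.087188, running G = -0.262813
t=3: π = [0.1904, 0.1253, 0.1422, 0.1810, 0.2452, 0.1159], E[r] = 0.1359, γ^t·E[r] = 0.099035, running G = -0.163777
t=4: π = [0.1912, 0.1261, 0.1430, 0.1811, 0.2463, 0.1123], E[r] = 0.1473, γ^t·E[r] = 0.096615, running G = -0.067163
t=5: π = [0.1912, 0.1263, 0.1433, 0.1812, 0.2466, 0.1114], E[r] = 0.1495, γ^t·E[r] = 0.088266, running G = 0.021103
t=6: π = [0.1912, 0.1263, 0.1434, 0.1812, 0.2468, 0.1112], E[r] = 0.1501, γ^t·E[r] = 0.079773, running G = 0.100876
t=7: π = [0.1912, 0.1263, 0.1434, 0.1812, 0.2468, 0.1111], E[r] = 0.1502, γ^t·E[r] = 0.071863, running G = 0.172740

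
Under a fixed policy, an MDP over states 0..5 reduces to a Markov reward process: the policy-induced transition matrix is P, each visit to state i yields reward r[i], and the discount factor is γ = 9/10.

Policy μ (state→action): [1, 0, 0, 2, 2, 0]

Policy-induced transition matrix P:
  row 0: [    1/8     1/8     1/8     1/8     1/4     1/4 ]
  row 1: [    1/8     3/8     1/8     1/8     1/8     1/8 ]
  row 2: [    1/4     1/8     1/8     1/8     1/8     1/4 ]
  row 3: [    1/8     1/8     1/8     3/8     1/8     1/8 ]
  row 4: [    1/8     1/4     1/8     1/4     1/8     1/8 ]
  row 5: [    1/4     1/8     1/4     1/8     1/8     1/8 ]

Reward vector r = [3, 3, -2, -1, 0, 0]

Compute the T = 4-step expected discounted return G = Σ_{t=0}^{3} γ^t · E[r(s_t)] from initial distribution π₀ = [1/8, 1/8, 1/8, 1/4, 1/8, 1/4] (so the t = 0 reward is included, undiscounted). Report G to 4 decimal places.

t=0: π = [0.1250, 0.1250, 0.1250, 0.2500, 0.1250, 0.2500], E[r] = 0.2500, γ^t·E[r] = 0.250000, running G = 0.250000
t=1: π = [0.1719, 0.1719, 0.1563, 0.2031, 0.1406, 0.1563], E[r] = 0.5156, γ^t·E[r] = 0.464063, running G = 0.714063
t=2: π = [0.1641, 0.1855, 0.1445, 0.1934, 0.1465, 0.1660], E[r] = 0.5664, γ^t·E[r] = 0.458789, running G = 1.172852
t=3: π = [0.1638, 0.1897, 0.1458, 0.1917, 0.1455, 0.1636], E[r] = 0.5774, γ^t·E[r] = 0.420919, running G = 1.593771

G = 1.5938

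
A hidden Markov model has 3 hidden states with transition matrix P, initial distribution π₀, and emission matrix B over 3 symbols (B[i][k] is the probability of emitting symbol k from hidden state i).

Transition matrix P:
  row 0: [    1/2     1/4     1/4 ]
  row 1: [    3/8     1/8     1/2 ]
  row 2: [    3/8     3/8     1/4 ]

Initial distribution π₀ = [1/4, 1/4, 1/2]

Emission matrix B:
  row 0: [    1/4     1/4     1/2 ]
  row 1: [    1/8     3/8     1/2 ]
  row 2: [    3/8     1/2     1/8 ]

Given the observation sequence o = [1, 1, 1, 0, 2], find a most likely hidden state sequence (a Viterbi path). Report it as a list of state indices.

t=0: δ = [6.250e-02, 9.375e-02, 2.500e-01]  (obs o_0=1)
t=1: δ = [2.344e-02, 3.516e-02, 3.125e-02]  ψ = [2, 2, 2]  (obs o_1=1)
t=2: δ = [3.296e-03, 4.395e-03, 8.789e-03]  ψ = [1, 2, 1]  (obs o_2=1)
t=3: δ = [8.240e-04, 4.120e-04, 8.240e-04]  ψ = [2, 2, 1]  (obs o_3=0)
t=4: δ = [2.060e-04, 1.545e-04, 2.575e-05]  ψ = [0, 2, 0]  (obs o_4=2)
backtrack: best end state = 0; path = [2, 1, 2, 0, 0]

path = [2, 1, 2, 0, 0]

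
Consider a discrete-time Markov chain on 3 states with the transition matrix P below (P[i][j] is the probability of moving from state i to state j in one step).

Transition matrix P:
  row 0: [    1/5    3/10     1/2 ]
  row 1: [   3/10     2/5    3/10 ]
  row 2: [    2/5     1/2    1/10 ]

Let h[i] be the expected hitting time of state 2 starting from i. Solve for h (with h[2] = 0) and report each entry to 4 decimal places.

h = [2.3077, 2.8205, 0.0000]

First-step conditioning: h[2] = 0; for i ≠ 2, h[i] = 1 + Σ_k P[i][k]·h[k].
  h[0] = 1 + 1/5·h[0] + 3/10·h[1]
  h[1] = 1 + 3/10·h[0] + 2/5·h[1]
Solving the 2×2 linear system over states ≠ 2 gives exactly h = [30/13, 110/39, 0] (h[2] = 0 is the target).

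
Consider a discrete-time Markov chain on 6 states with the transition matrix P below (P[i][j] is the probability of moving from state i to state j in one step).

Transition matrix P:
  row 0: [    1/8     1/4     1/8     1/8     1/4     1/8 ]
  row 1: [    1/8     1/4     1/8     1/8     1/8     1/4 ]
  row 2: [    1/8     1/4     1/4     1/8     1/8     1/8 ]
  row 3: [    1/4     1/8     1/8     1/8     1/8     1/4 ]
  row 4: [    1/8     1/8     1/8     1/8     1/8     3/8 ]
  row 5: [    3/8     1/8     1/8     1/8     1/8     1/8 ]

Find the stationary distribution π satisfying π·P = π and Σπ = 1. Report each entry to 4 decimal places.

π = [0.1910, 0.1906, 0.1429, 0.1250, 0.1489, 0.2017]

Balance equations π_j = Σ_i π_i·P[i][j]:
  π_0 = 1/8·π_0 + 1/8·π_1 + 1/8·π_2 + 1/4·π_3 + 1/8·π_4 + 3/8·π_5
  π_1 = 1/4·π_0 + 1/4·π_1 + 1/4·π_2 + 1/8·π_3 + 1/8·π_4 + 1/8·π_5
  π_2 = 1/8·π_0 + 1/8·π_1 + 1/4·π_2 + 1/8·π_3 + 1/8·π_4 + 1/8·π_5
  π_3 = 1/8·π_0 + 1/8·π_1 + 1/8·π_2 + 1/8·π_3 + 1/8·π_4 + 1/8·π_5
  π_4 = 1/4·π_0 + 1/8·π_1 + 1/8·π_2 + 1/8·π_3 + 1/8·π_4 + 1/8·π_5
  normalize: π_0 + π_1 + π_2 + π_3 + π_4 + π_5 = 1
Solving the linear system gives exactly π = [789/4130, 787/4130, 1/7, 1/8, 4919/33040, 6663/33040].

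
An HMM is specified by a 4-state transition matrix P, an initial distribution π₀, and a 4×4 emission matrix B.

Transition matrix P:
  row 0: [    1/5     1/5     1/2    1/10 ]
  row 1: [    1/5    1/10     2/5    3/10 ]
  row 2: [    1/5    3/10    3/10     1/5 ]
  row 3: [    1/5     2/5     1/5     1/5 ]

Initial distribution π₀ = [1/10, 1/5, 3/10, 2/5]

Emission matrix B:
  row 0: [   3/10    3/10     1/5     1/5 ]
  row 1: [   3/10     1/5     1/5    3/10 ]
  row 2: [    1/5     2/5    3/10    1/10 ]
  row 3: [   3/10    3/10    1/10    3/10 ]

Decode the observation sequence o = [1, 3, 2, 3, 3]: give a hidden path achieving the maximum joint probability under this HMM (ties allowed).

path = [3, 1, 2, 1, 3]

t=0: δ = [3.000e-02, 4.000e-02, 1.200e-01, 1.200e-01]  (obs o_0=1)
t=1: δ = [4.800e-03, 1.440e-02, 3.600e-03, 7.200e-03]  ψ = [2, 3, 2, 2]  (obs o_1=3)
t=2: δ = [5.760e-04, 5.760e-04, 1.728e-03, 4.320e-04]  ψ = [1, 3, 1, 1]  (obs o_2=2)
t=3: δ = [6.912e-05, 1.555e-04, 5.184e-05, 1.037e-04]  ψ = [2, 2, 2, 2]  (obs o_3=3)
t=4: δ = [6.221e-06, 1.244e-05, 6.221e-06, 1.400e-05]  ψ = [1, 3, 1, 1]  (obs o_4=3)
backtrack: best end state = 3; path = [3, 1, 2, 1, 3]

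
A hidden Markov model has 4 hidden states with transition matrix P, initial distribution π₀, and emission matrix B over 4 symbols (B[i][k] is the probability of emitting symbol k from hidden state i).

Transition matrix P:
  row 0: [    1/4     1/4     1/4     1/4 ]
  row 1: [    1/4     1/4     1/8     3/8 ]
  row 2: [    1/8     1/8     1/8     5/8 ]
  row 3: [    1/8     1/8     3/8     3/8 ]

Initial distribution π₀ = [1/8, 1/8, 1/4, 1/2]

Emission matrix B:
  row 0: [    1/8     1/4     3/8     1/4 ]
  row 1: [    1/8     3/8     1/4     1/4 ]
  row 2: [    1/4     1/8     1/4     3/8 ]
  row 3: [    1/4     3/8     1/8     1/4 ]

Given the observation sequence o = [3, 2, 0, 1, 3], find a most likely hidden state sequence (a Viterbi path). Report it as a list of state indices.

t=0: δ = [3.125e-02, 3.125e-02, 9.375e-02, 1.250e-01]  (obs o_0=3)
t=1: δ = [5.859e-03, 3.906e-03, 1.172e-02, 7.324e-03]  ψ = [3, 3, 3, 2]  (obs o_1=2)
t=2: δ = [1.831e-04, 1.831e-04, 6.866e-04, 1.831e-03]  ψ = [0, 0, 3, 2]  (obs o_2=0)
t=3: δ = [5.722e-05, 8.583e-05, 8.583e-05, 2.575e-04]  ψ = [3, 3, 3, 3]  (obs o_3=1)
t=4: δ = [8.047e-06, 8.047e-06, 3.621e-05, 2.414e-05]  ψ = [3, 3, 3, 3]  (obs o_4=3)
backtrack: best end state = 2; path = [3, 2, 3, 3, 2]

path = [3, 2, 3, 3, 2]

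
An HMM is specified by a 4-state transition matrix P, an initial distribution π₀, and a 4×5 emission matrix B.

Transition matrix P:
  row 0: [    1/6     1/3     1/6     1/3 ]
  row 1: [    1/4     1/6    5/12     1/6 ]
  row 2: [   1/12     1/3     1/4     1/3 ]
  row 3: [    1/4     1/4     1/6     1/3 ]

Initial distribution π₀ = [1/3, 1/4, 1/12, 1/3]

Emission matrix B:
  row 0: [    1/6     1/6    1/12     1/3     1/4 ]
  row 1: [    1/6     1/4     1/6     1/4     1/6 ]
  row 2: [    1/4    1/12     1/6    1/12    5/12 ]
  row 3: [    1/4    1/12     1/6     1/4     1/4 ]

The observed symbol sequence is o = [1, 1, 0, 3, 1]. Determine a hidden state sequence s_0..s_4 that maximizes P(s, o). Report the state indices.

t=0: δ = [5.556e-02, 6.250e-02, 6.944e-03, 2.778e-02]  (obs o_0=1)
t=1: δ = [2.604e-03, 4.630e-03, 2.170e-03, 1.543e-03]  ψ = [1, 0, 1, 0]  (obs o_1=1)
t=2: δ = [1.929e-04, 1.447e-04, 4.823e-04, 2.170e-04]  ψ = [1, 0, 1, 0]  (obs o_2=0)
t=3: δ = [1.808e-05, 4.019e-05, 1.005e-05, 4.019e-05]  ψ = [3, 2, 2, 2]  (obs o_3=3)
t=4: δ = [1.674e-06, 2.512e-06, 1.395e-06, 1.116e-06]  ψ = [1, 3, 1, 3]  (obs o_4=1)
backtrack: best end state = 1; path = [0, 1, 2, 3, 1]

path = [0, 1, 2, 3, 1]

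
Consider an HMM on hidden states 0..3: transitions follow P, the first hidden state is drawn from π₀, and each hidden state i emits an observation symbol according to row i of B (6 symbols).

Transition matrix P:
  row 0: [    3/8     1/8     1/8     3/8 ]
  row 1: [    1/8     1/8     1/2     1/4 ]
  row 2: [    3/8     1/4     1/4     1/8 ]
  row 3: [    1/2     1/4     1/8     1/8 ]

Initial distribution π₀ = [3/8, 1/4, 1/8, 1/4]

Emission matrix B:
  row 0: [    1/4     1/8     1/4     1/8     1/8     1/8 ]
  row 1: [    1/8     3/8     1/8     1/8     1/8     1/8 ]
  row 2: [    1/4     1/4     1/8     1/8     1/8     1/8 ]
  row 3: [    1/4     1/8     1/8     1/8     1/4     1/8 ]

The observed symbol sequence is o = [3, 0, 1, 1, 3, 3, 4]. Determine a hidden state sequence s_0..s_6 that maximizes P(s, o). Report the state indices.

t=0: δ = [4.688e-02, 3.125e-02, 1.562e-02, 3.125e-02]  (obs o_0=3)
t=1: δ = [4.395e-03, 9.766e-04, 3.906e-03, 4.395e-03]  ψ = [0, 3, 1, 0]  (obs o_1=0)
t=2: δ = [2.747e-04, 4.120e-04, 2.441e-04, 2.060e-04]  ψ = [3, 3, 2, 0]  (obs o_2=1)
t=3: δ = [1.287e-05, 2.289e-05, 5.150e-05, 1.287e-05]  ψ = [0, 2, 1, 0]  (obs o_3=1)
t=4: δ = [2.414e-06, 1.609e-06, 1.609e-06, 8.047e-07]  ψ = [2, 2, 2, 2]  (obs o_4=3)
t=5: δ = [1.132e-07, 5.029e-08, 1.006e-07, 1.132e-07]  ψ = [0, 2, 1, 0]  (obs o_5=3)
t=6: δ = [7.072e-09, 3.536e-09, 3.143e-09, 1.061e-08]  ψ = [3, 3, 1, 0]  (obs o_6=4)
backtrack: best end state = 3; path = [0, 3, 1, 2, 0, 0, 3]

path = [0, 3, 1, 2, 0, 0, 3]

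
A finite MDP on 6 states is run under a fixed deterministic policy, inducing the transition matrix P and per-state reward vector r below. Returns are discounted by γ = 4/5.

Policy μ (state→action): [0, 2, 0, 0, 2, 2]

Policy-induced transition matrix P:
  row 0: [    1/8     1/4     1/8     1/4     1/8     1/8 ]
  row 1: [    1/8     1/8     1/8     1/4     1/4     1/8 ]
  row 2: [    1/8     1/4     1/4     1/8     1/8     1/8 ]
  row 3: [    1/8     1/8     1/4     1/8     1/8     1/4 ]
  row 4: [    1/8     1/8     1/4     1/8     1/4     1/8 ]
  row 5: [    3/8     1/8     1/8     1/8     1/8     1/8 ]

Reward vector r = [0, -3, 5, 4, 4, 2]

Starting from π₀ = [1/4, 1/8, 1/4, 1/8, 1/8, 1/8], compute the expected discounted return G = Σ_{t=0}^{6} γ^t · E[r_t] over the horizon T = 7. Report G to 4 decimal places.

t=0: π = [0.2500, 0.1250, 0.2500, 0.1250, 0.1250, 0.1250], E[r] = 2.1250, γ^t·E[r] = 2.125000, running G = 2.125000
t=1: π = [0.1563, 0.1875, 0.1875, 0.1719, 0.1563, 0.1406], E[r] = 1.9688, γ^t·E[r] = 1.575000, running G = 3.700000
t=2: π = [0.1602, 0.1680, 0.1895, 0.1680, 0.1680, 0.1465], E[r] = 2.0801, γ^t·E[r] = 1.331250, running G = 5.031250
t=3: π = [0.1616, 0.1687, 0.1907, 0.1660, 0.1670, 0.1460], E[r] = 2.0713, γ^t·E[r] = 1.060500, running G = 6.091750
t=4: π = [0.1615, 0.1690, 0.1905, 0.1663, 0.1670, 0.1458], E[r] = 2.0697, γ^t·E[r] = 0.847750, running G = 6.939500
t=5: π = [0.1614, 0.1690, 0.1905, 0.1663, 0.1670, 0.1458], E[r] = 2.0702, γ^t·E[r] = 0.678355, running G = 7.617855
t=6: π = [0.1614, 0.1690, 0.1905, 0.1663, 0.1670, 0.1458], E[r] = 2.0702, γ^t·E[r] = 0.542689, running G = 8.160544

G = 8.1605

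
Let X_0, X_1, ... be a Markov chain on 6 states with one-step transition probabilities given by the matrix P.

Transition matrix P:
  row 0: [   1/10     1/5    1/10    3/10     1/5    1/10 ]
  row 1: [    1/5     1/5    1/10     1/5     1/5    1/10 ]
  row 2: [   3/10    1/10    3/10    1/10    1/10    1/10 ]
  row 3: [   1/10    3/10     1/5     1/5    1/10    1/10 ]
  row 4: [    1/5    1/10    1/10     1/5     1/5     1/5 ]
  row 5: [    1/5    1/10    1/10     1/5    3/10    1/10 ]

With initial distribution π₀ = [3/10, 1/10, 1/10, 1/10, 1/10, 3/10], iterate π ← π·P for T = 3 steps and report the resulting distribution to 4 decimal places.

π = [0.1770, 0.1759, 0.1500, 0.2026, 0.1769, 0.1176]

t=0: π = [0.3000, 0.1000, 0.1000, 0.1000, 0.1000, 0.3000]
t=1: π = [0.1700, 0.1600, 0.1300, 0.2200, 0.2100, 0.1100]
t=2: π = [0.1740, 0.1770, 0.1480, 0.2040, 0.1760, 0.1210]
t=3: π = [0.1770, 0.1759, 0.1500, 0.2026, 0.1769, 0.1176]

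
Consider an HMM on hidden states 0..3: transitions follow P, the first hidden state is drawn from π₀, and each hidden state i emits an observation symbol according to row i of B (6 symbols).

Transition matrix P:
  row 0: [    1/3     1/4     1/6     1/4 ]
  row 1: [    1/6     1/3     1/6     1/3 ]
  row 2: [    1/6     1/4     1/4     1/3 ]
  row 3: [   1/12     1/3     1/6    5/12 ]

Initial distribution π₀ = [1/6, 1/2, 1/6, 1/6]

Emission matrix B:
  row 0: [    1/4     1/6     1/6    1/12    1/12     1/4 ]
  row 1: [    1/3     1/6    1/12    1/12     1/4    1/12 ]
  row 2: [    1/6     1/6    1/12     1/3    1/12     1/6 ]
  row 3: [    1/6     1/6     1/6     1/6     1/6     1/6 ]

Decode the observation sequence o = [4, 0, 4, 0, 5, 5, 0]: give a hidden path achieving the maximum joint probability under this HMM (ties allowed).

t=0: δ = [1.389e-02, 1.250e-01, 1.389e-02, 2.778e-02]  (obs o_0=4)
t=1: δ = [5.208e-03, 1.389e-02, 3.472e-03, 6.944e-03]  ψ = [1, 1, 1, 1]  (obs o_1=0)
t=2: δ = [1.929e-04, 1.157e-03, 1.929e-04, 7.716e-04]  ψ = [1, 1, 1, 1]  (obs o_2=4)
t=3: δ = [4.823e-05, 1.286e-04, 3.215e-05, 6.430e-05]  ψ = [1, 1, 1, 1]  (obs o_3=0)
t=4: δ = [5.358e-06, 3.572e-06, 3.572e-06, 7.144e-06]  ψ = [1, 1, 1, 1]  (obs o_4=5)
t=5: δ = [4.465e-07, 1.985e-07, 1.985e-07, 4.961e-07]  ψ = [0, 3, 3, 3]  (obs o_5=5)
t=6: δ = [3.721e-08, 5.513e-08, 1.378e-08, 3.445e-08]  ψ = [0, 3, 3, 3]  (obs o_6=0)
backtrack: best end state = 1; path = [1, 1, 1, 1, 3, 3, 1]

path = [1, 1, 1, 1, 3, 3, 1]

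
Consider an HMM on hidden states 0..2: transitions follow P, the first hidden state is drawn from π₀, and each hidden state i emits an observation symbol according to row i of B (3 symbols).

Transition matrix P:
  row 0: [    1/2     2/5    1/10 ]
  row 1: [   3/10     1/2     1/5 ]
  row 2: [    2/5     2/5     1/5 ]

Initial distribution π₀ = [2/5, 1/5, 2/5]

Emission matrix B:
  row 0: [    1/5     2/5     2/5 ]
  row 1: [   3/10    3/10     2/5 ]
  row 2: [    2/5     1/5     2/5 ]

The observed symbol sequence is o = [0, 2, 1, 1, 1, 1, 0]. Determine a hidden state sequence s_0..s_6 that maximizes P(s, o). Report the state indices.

path = [2, 0, 0, 0, 0, 0, 1]

t=0: δ = [8.000e-02, 6.000e-02, 1.600e-01]  (obs o_0=0)
t=1: δ = [2.560e-02, 2.560e-02, 1.280e-02]  ψ = [2, 2, 2]  (obs o_1=2)
t=2: δ = [5.120e-03, 3.840e-03, 1.024e-03]  ψ = [0, 1, 1]  (obs o_2=1)
t=3: δ = [1.024e-03, 6.144e-04, 1.536e-04]  ψ = [0, 0, 1]  (obs o_3=1)
t=4: δ = [2.048e-04, 1.229e-04, 2.458e-05]  ψ = [0, 0, 1]  (obs o_4=1)
t=5: δ = [4.096e-05, 2.458e-05, 4.915e-06]  ψ = [0, 0, 1]  (obs o_5=1)
t=6: δ = [4.096e-06, 4.915e-06, 1.966e-06]  ψ = [0, 0, 1]  (obs o_6=0)
backtrack: best end state = 1; path = [2, 0, 0, 0, 0, 0, 1]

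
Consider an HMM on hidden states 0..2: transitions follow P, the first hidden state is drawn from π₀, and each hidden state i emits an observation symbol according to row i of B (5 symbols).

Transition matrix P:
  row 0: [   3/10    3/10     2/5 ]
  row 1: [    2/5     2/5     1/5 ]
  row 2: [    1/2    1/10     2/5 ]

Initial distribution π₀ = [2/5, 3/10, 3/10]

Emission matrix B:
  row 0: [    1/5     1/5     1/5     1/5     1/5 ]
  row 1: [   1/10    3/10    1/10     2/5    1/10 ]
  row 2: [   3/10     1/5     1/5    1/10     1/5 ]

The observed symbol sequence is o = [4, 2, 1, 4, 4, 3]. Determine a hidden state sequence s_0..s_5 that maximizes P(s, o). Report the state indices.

path = [0, 2, 0, 2, 0, 1]

t=0: δ = [8.000e-02, 3.000e-02, 6.000e-02]  (obs o_0=4)
t=1: δ = [6.000e-03, 2.400e-03, 6.400e-03]  ψ = [2, 0, 0]  (obs o_1=2)
t=2: δ = [6.400e-04, 5.400e-04, 5.120e-04]  ψ = [2, 0, 2]  (obs o_2=1)
t=3: δ = [5.120e-05, 2.160e-05, 5.120e-05]  ψ = [2, 1, 0]  (obs o_3=4)
t=4: δ = [5.120e-06, 1.536e-06, 4.096e-06]  ψ = [2, 0, 0]  (obs o_4=4)
t=5: δ = [4.096e-07, 6.144e-07, 2.048e-07]  ψ = [2, 0, 0]  (obs o_5=3)
backtrack: best end state = 1; path = [0, 2, 0, 2, 0, 1]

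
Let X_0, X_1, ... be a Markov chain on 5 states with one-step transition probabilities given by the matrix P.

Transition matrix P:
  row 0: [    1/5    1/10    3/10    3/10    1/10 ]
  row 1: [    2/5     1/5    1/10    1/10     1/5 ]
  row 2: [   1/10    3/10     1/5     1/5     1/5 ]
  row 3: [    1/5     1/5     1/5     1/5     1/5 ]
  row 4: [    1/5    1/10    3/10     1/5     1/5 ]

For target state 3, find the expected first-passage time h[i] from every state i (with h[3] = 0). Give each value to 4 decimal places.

h = [4.4038, 5.3017, 5.0119, 0.0000, 4.8931]

First-step conditioning: h[3] = 0; for i ≠ 3, h[i] = 1 + Σ_k P[i][k]·h[k].
  h[0] = 1 + 1/5·h[0] + 1/10·h[1] + 3/10·h[2] + 1/10·h[4]
  h[1] = 1 + 2/5·h[0] + 1/5·h[1] + 1/10·h[2] + 1/5·h[4]
  h[2] = 1 + 1/10·h[0] + 3/10·h[1] + 1/5·h[2] + 1/5·h[4]
  h[4] = 1 + 1/5·h[0] + 1/10·h[1] + 3/10·h[2] + 1/5·h[4]
Solving the 4×4 linear system over states ≠ 3 gives exactly h = [1854/421, 2232/421, 2110/421, 0, 2060/421] (h[3] = 0 is the target).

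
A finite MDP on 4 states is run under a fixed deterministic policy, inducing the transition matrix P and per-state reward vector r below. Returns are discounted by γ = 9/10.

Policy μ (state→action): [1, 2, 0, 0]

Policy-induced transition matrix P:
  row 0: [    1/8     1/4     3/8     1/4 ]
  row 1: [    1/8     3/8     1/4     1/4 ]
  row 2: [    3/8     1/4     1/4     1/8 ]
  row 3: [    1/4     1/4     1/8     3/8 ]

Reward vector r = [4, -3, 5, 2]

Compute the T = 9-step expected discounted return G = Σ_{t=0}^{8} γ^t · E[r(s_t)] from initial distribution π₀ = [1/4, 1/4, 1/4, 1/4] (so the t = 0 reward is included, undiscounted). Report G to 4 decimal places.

G = 10.9810

t=0: π = [0.2500, 0.2500, 0.2500, 0.2500], E[r] = 2.0000, γ^t·E[r] = 2.000000, running G = 2.000000
t=1: π = [0.2188, 0.2813, 0.2500, 0.2500], E[r] = 1.7813, γ^t·E[r] = 1.603125, running G = 3.603125
t=2: π = [0.2188, 0.2852, 0.2461, 0.2500], E[r] = 1.7500, γ^t·E[r] = 1.417500, running G = 5.020625
t=3: π = [0.2178, 0.2856, 0.2461, 0.2505], E[r] = 1.7456, γ^t·E[r] = 1.272546, running G = 6.293171
t=4: π = [0.2178, 0.2857, 0.2459, 0.2505], E[r] = 1.7449, γ^t·E[r] = 1.144811, running G = 7.437983
t=5: π = [0.2178, 0.2857, 0.2459, 0.2506], E[r] = 1.7448, γ^t·E[r] = 1.030263, running G = 8.468245
t=6: π = [0.2178, 0.2857, 0.2459, 0.2506], E[r] = 1.7447, γ^t·E[r] = 0.927224, running G = 9.395469
t=7: π = [0.2178, 0.2857, 0.2459, 0.2506], E[r] = 1.7447, γ^t·E[r] = 0.834500, running G = 10.229969
t=8: π = [0.2178, 0.2857, 0.2459, 0.2506], E[r] = 1.7447, γ^t·E[r] = 0.751049, running G = 10.981018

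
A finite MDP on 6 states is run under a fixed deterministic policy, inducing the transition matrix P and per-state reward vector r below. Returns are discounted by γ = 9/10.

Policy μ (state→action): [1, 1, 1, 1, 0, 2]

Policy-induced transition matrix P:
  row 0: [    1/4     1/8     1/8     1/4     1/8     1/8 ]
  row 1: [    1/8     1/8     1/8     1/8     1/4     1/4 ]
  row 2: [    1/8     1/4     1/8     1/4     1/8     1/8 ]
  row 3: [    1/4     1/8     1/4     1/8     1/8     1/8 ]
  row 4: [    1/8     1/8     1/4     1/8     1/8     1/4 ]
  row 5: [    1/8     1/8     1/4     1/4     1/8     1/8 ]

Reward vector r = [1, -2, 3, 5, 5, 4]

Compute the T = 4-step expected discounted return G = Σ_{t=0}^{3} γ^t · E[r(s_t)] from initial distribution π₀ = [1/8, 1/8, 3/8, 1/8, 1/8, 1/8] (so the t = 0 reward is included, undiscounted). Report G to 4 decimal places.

G = 9.3899

t=0: π = [0.1250, 0.1250, 0.3750, 0.1250, 0.1250, 0.1250], E[r] = 2.7500, γ^t·E[r] = 2.750000, running G = 2.750000
t=1: π = [0.1563, 0.1719, 0.1719, 0.2031, 0.1406, 0.1563], E[r] = 2.6719, γ^t·E[r] = 2.404688, running G = 5.154688
t=2: π = [0.1699, 0.1465, 0.1875, 0.1855, 0.1465, 0.1641], E[r] = 2.7559, γ^t·E[r] = 2.232246, running G = 7.386934
t=3: π = [0.1694, 0.1484, 0.1870, 0.1902, 0.1433, 0.1616], E[r] = 2.7476, γ^t·E[r] = 2.002970, running G = 9.389904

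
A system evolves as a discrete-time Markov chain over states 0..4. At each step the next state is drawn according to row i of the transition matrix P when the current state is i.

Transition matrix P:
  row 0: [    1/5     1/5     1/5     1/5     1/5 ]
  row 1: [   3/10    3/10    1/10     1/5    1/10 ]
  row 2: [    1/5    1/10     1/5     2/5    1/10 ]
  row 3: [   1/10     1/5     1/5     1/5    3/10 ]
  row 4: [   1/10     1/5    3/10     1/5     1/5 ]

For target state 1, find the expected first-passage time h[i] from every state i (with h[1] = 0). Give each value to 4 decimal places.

First-step conditioning: h[1] = 0; for i ≠ 1, h[i] = 1 + Σ_k P[i][k]·h[k].
  h[0] = 1 + 1/5·h[0] + 1/5·h[2] + 1/5·h[3] + 1/5·h[4]
  h[2] = 1 + 1/5·h[0] + 1/5·h[2] + 2/5·h[3] + 1/10·h[4]
  h[3] = 1 + 1/10·h[0] + 1/5·h[2] + 1/5·h[3] + 3/10·h[4]
  h[4] = 1 + 1/10·h[0] + 3/10·h[2] + 1/5·h[3] + 1/5·h[4]
Solving the 4×4 linear system over states ≠ 1 gives exactly h = [1680/299, 0, 5540/897, 5045/897, 5090/897] (h[1] = 0 is the target).

h = [5.6187, 0.0000, 6.1761, 5.6243, 5.6745]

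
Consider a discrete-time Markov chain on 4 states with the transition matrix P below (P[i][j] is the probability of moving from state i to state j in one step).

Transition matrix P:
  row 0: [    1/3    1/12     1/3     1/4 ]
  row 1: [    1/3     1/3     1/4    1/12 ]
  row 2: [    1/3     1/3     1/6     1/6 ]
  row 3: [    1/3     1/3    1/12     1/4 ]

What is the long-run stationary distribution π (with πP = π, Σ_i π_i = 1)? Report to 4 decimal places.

π = [0.3333, 0.2500, 0.2273, 0.1894]

Balance equations π_j = Σ_i π_i·P[i][j]:
  π_0 = 1/3·π_0 + 1/3·π_1 + 1/3·π_2 + 1/3·π_3
  π_1 = 1/12·π_0 + 1/3·π_1 + 1/3·π_2 + 1/3·π_3
  π_2 = 1/3·π_0 + 1/4·π_1 + 1/6·π_2 + 1/12·π_3
  normalize: π_0 + π_1 + π_2 + π_3 = 1
Solving the linear system gives exactly π = [1/3, 1/4, 5/22, 25/132].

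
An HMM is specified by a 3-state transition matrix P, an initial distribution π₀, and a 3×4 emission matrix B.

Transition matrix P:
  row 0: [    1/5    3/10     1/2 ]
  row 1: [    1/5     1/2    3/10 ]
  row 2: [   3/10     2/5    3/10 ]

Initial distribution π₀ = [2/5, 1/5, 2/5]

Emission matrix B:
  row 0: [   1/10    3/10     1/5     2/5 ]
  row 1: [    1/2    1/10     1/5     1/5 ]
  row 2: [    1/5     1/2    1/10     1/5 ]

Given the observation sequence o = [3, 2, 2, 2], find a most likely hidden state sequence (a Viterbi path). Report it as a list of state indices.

t=0: δ = [1.600e-01, 4.000e-02, 8.000e-02]  (obs o_0=3)
t=1: δ = [6.400e-03, 9.600e-03, 8.000e-03]  ψ = [0, 0, 0]  (obs o_1=2)
t=2: δ = [4.800e-04, 9.600e-04, 3.200e-04]  ψ = [2, 1, 0]  (obs o_2=2)
t=3: δ = [3.840e-05, 9.600e-05, 2.880e-05]  ψ = [1, 1, 1]  (obs o_3=2)
backtrack: best end state = 1; path = [0, 1, 1, 1]

path = [0, 1, 1, 1]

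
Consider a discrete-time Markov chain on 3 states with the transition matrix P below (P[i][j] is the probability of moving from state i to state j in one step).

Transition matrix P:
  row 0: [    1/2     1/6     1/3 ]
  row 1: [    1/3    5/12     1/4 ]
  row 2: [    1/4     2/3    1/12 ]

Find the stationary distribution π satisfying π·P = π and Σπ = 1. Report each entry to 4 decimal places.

π = [0.3759, 0.3830, 0.2411]

Balance equations π_j = Σ_i π_i·P[i][j]:
  π_0 = 1/2·π_0 + 1/3·π_1 + 1/4·π_2
  π_1 = 1/6·π_0 + 5/12·π_1 + 2/3·π_2
  normalize: π_0 + π_1 + π_2 = 1
Solving the linear system gives exactly π = [53/141, 18/47, 34/141].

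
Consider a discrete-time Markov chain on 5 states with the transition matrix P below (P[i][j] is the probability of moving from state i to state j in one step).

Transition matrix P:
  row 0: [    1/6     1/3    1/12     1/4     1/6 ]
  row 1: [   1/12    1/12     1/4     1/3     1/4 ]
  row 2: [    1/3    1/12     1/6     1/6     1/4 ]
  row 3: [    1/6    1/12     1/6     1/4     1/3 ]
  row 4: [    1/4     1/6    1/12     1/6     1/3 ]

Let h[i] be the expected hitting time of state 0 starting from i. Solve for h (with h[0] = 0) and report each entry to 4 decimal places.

First-step conditioning: h[0] = 0; for i ≠ 0, h[i] = 1 + Σ_k P[i][k]·h[k].
  h[1] = 1 + 1/12·h[1] + 1/4·h[2] + 1/3·h[3] + 1/4·h[4]
  h[2] = 1 + 1/12·h[1] + 1/6·h[2] + 1/6·h[3] + 1/4·h[4]
  h[3] = 1 + 1/12·h[1] + 1/6·h[2] + 1/4·h[3] + 1/3·h[4]
  h[4] = 1 + 1/6·h[1] + 1/12·h[2] + 1/6·h[3] + 1/3·h[4]
Solving the 4×4 linear system over states ≠ 0 gives exactly h = [0, 3718/721, 2900/721, 494/103, 3238/721] (h[0] = 0 is the target).

h = [0.0000, 5.1567, 4.0222, 4.7961, 4.4910]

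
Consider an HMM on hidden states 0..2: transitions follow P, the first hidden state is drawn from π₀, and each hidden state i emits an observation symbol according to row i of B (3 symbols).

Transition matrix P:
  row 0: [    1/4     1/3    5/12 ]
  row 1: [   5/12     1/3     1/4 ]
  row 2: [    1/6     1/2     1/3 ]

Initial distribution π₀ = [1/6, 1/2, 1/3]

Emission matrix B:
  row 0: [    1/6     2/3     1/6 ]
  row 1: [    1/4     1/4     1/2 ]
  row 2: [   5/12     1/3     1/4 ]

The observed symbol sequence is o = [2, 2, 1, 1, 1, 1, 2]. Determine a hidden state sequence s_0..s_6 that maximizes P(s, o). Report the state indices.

t=0: δ = [2.778e-02, 2.500e-01, 8.333e-02]  (obs o_0=2)
t=1: δ = [1.736e-02, 4.167e-02, 1.562e-02]  ψ = [1, 1, 1]  (obs o_1=2)
t=2: δ = [1.157e-02, 3.472e-03, 3.472e-03]  ψ = [1, 1, 1]  (obs o_2=1)
t=3: δ = [1.929e-03, 9.645e-04, 1.608e-03]  ψ = [0, 0, 0]  (obs o_3=1)
t=4: δ = [3.215e-04, 2.009e-04, 2.679e-04]  ψ = [0, 2, 0]  (obs o_4=1)
t=5: δ = [5.582e-05, 3.349e-05, 4.465e-05]  ψ = [1, 2, 0]  (obs o_5=1)
t=6: δ = [2.326e-06, 1.116e-05, 5.814e-06]  ψ = [0, 2, 0]  (obs o_6=2)
backtrack: best end state = 1; path = [1, 1, 0, 0, 0, 2, 1]

path = [1, 1, 0, 0, 0, 2, 1]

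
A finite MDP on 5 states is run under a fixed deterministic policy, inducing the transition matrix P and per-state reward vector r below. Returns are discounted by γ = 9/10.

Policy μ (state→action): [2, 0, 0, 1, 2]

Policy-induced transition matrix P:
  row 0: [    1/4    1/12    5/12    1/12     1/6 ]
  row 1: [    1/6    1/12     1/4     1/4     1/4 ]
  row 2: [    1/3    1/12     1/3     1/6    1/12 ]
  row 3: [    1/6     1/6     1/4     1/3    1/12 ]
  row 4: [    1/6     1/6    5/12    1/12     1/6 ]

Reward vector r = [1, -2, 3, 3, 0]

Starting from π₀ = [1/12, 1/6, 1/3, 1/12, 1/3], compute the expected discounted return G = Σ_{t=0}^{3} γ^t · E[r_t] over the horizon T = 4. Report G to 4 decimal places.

t=0: π = [0.0833, 0.1667, 0.3333, 0.0833, 0.3333], E[r] = 1.0000, γ^t·E[r] = 1.000000, running G = 1.000000
t=1: π = [0.2292, 0.1181, 0.3472, 0.1597, 0.1458], E[r] = 1.5139, γ^t·E[r] = 1.362500, running G = 2.362500
t=2: π = [0.2436, 0.1088, 0.3414, 0.1719, 0.1343], E[r] = 1.5660, γ^t·E[r] = 1.268438, running G = 3.630938
t=3: π = [0.2439, 0.1088, 0.3414, 0.1729, 0.1330], E[r] = 1.5692, γ^t·E[r] = 1.143914, running G = 4.774852

G = 4.7749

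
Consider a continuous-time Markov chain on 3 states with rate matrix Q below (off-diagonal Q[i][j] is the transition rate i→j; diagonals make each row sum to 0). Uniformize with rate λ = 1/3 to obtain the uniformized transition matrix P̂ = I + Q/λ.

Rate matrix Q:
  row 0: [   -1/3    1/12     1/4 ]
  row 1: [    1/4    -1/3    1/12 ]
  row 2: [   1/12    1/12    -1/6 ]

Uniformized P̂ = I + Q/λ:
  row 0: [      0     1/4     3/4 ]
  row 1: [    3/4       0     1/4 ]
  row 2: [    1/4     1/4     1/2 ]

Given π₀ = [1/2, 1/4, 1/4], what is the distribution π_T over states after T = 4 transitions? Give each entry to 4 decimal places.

t=0: π = [0.5000, 0.2500, 0.2500]
t=1: π = [0.2500, 0.1875, 0.5625]
t=2: π = [0.2813, 0.2031, 0.5156]
t=3: π = [0.2813, 0.1992, 0.5195]
t=4: π = [0.2793, 0.2002, 0.5205]

π = [0.2793, 0.2002, 0.5205]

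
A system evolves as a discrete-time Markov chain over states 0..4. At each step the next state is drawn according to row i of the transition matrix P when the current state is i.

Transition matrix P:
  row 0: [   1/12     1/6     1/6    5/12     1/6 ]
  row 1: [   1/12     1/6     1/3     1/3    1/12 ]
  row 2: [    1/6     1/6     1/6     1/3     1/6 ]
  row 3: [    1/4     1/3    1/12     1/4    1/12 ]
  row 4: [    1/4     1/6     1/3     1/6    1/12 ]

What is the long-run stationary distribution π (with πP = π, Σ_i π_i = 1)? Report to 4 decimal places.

Balance equations π_j = Σ_i π_i·P[i][j]:
  π_0 = 1/12·π_0 + 1/12·π_1 + 1/6·π_2 + 1/4·π_3 + 1/4·π_4
  π_1 = 1/6·π_0 + 1/6·π_1 + 1/6·π_2 + 1/3·π_3 + 1/6·π_4
  π_2 = 1/6·π_0 + 1/3·π_1 + 1/6·π_2 + 1/12·π_3 + 1/3·π_4
  π_3 = 5/12·π_0 + 1/3·π_1 + 1/3·π_2 + 1/4·π_3 + 1/6·π_4
  normalize: π_0 + π_1 + π_2 + π_3 + π_4 = 1
Solving the linear system gives exactly π = [365/2157, 937/4314, 424/2157, 218/719, 491/4314].

π = [0.1692, 0.2172, 0.1966, 0.3032, 0.1138]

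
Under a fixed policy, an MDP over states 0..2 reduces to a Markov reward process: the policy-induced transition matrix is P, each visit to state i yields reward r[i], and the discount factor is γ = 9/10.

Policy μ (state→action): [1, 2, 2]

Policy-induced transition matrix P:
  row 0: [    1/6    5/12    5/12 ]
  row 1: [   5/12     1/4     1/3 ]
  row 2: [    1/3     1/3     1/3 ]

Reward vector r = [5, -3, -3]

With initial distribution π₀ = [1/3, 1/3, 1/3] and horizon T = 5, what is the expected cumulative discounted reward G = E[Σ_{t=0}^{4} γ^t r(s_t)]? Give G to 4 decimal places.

t=0: π = [0.3333, 0.3333, 0.3333], E[r] = -0.3333, γ^t·E[r] = -0.333333, running G = -0.333333
t=1: π = [0.3056, 0.3333, 0.3611], E[r] = -0.5556, γ^t·E[r] = -0.500000, running G = -0.833333
t=2: π = [0.3102, 0.3310, 0.3588], E[r] = -0.5185, γ^t·E[r] = -0.420000, running G = -1.253333
t=3: π = [0.3092, 0.3316, 0.3592], E[r] = -0.5262, γ^t·E[r] = -0.383625, running G = -1.636958
t=4: π = [0.3094, 0.3315, 0.3591], E[r] = -0.5246, γ^t·E[r] = -0.344166, running G = -1.981124

G = -1.9811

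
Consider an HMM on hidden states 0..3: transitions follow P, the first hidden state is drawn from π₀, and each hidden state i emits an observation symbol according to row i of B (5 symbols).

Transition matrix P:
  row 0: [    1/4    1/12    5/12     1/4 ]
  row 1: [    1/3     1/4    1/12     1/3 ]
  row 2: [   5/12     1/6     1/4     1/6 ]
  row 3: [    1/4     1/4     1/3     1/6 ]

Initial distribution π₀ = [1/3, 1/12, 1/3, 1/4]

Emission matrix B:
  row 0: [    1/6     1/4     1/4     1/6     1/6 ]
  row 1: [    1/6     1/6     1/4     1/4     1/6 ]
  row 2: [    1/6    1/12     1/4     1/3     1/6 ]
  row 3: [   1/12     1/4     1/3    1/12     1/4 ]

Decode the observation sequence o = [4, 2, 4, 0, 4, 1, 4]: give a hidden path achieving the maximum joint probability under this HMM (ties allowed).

t=0: δ = [5.556e-02, 1.389e-02, 5.556e-02, 6.250e-02]  (obs o_0=4)
t=1: δ = [5.787e-03, 3.906e-03, 5.787e-03, 4.630e-03]  ψ = [2, 3, 0, 0]  (obs o_1=2)
t=2: δ = [4.019e-04, 1.929e-04, 4.019e-04, 3.617e-04]  ψ = [2, 3, 0, 0]  (obs o_2=4)
t=3: δ = [2.791e-05, 1.507e-05, 2.791e-05, 8.372e-06]  ψ = [2, 3, 0, 0]  (obs o_3=0)
t=4: δ = [1.938e-06, 7.752e-07, 1.938e-06, 1.744e-06]  ψ = [2, 2, 0, 0]  (obs o_4=4)
t=5: δ = [2.019e-07, 7.268e-08, 6.729e-08, 1.211e-07]  ψ = [2, 3, 0, 0]  (obs o_5=1)
t=6: δ = [8.412e-09, 5.047e-09, 1.402e-08, 1.262e-08]  ψ = [0, 3, 0, 0]  (obs o_6=4)
backtrack: best end state = 2; path = [2, 0, 2, 0, 2, 0, 2]

path = [2, 0, 2, 0, 2, 0, 2]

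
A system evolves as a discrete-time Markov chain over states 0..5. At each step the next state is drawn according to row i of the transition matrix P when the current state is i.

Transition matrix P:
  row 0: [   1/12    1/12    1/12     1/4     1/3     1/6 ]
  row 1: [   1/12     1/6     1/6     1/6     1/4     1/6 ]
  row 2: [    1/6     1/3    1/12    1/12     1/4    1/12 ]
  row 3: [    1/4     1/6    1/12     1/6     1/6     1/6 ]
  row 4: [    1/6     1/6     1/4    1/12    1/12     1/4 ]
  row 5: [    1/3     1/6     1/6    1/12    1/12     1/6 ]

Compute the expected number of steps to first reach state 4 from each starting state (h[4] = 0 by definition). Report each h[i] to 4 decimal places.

First-step conditioning: h[4] = 0; for i ≠ 4, h[i] = 1 + Σ_k P[i][k]·h[k].
  h[0] = 1 + 1/12·h[0] + 1/12·h[1] + 1/12·h[2] + 1/4·h[3] + 1/6·h[5]
  h[1] = 1 + 1/12·h[0] + 1/6·h[1] + 1/6·h[2] + 1/6·h[3] + 1/6·h[5]
  h[2] = 1 + 1/6·h[0] + 1/3·h[1] + 1/12·h[2] + 1/12·h[3] + 1/12·h[5]
  h[3] = 1 + 1/4·h[0] + 1/6·h[1] + 1/12·h[2] + 1/6·h[3] + 1/6·h[5]
  h[5] = 1 + 1/3·h[0] + 1/6·h[1] + 1/6·h[2] + 1/12·h[3] + 1/6·h[5]
Solving the 5×5 linear system over states ≠ 4 gives exactly h = [81788/19839, 88460/19839, 86488/19839, 31628/6613, 0, 101000/19839] (h[4] = 0 is the target).

h = [4.1226, 4.4589, 4.3595, 4.7827, 0.0000, 5.0910]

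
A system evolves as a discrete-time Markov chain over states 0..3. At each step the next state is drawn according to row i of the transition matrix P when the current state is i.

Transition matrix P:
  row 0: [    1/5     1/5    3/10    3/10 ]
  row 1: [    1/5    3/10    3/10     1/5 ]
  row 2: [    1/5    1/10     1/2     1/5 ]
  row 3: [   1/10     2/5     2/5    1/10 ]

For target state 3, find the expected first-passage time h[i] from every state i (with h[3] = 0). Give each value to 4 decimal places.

First-step conditioning: h[3] = 0; for i ≠ 3, h[i] = 1 + Σ_k P[i][k]·h[k].
  h[0] = 1 + 1/5·h[0] + 1/5·h[1] + 3/10·h[2]
  h[1] = 1 + 1/5·h[0] + 3/10·h[1] + 3/10·h[2]
  h[2] = 1 + 1/5·h[0] + 1/10·h[1] + 1/2·h[2]
Solving the 3×3 linear system over states ≠ 3 gives exactly h = [45/11, 50/11, 50/11, 0] (h[3] = 0 is the target).

h = [4.0909, 4.5455, 4.5455, 0.0000]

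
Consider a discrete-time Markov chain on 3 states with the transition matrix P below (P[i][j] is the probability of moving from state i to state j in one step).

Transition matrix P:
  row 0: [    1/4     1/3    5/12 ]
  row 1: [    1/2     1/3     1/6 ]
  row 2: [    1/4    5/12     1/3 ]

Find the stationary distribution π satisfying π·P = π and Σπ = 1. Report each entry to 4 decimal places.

Balance equations π_j = Σ_i π_i·P[i][j]:
  π_0 = 1/4·π_0 + 1/2·π_1 + 1/4·π_2
  π_1 = 1/3·π_0 + 1/3·π_1 + 5/12·π_2
  normalize: π_0 + π_1 + π_2 = 1
Solving the linear system gives exactly π = [18/53, 19/53, 16/53].

π = [0.3396, 0.3585, 0.3019]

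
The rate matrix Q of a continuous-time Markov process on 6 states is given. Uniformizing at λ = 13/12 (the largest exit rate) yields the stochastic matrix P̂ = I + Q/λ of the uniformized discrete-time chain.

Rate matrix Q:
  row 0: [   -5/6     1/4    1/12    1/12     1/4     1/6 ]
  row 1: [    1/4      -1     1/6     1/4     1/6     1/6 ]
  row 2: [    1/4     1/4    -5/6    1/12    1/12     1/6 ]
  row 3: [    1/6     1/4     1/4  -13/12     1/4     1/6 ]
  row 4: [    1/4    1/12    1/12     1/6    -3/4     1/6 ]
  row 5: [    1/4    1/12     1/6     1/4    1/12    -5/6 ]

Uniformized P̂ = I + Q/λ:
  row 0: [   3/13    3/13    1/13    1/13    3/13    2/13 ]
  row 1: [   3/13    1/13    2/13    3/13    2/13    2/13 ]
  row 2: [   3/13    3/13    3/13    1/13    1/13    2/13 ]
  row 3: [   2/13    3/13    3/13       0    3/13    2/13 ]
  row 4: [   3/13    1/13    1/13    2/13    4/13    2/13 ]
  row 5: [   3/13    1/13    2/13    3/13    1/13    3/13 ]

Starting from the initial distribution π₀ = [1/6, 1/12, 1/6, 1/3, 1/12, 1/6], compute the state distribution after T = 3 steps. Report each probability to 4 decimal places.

π = [0.2203, 0.1546, 0.1446, 0.1288, 0.1850, 0.1667]

t=0: π = [0.1667, 0.0833, 0.1667, 0.3333, 0.0833, 0.1667]
t=1: π = [0.2051, 0.1795, 0.1731, 0.0962, 0.1795, 0.1667]
t=2: π = [0.2234, 0.1499, 0.1450, 0.1366, 0.1785, 0.1667]
t=3: π = [0.2203, 0.1546, 0.1446, 0.1288, 0.1850, 0.1667]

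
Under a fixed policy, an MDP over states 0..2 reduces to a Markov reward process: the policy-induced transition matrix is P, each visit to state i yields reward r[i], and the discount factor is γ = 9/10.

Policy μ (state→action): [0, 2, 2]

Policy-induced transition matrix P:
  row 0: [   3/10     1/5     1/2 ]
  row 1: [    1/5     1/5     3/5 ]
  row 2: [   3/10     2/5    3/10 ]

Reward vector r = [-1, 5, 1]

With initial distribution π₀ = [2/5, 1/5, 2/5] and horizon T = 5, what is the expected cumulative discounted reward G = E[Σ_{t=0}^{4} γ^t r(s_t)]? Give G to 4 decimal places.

t=0: π = [0.4000, 0.2000, 0.4000], E[r] = 1.0000, γ^t·E[r] = 1.000000, running G = 1.000000
t=1: π = [0.2800, 0.2800, 0.4400], E[r] = 1.5600, γ^t·E[r] = 1.404000, running G = 2.404000
t=2: π = [0.2720, 0.2880, 0.4400], E[r] = 1.6080, γ^t·E[r] = 1.302480, running G = 3.706480
t=3: π = [0.2712, 0.2880, 0.4408], E[r] = 1.6096, γ^t·E[r] = 1.173398, running G = 4.879878
t=4: π = [0.2712, 0.2882, 0.4406], E[r] = 1.6102, γ^t·E[r] = 1.056478, running G = 5.936357

G = 5.9364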